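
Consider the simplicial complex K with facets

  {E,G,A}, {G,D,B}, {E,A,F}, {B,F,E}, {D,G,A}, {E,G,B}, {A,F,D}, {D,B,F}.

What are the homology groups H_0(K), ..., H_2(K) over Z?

We work with the vertex ordering A < B < D < E < F < G. The simplices of K, each written with vertices in increasing order, are:

  0-simplices (6): A, B, D, E, F, G
  1-simplices (12): AD, AE, AF, AG, BD, BE, BF, BG, DF, DG, EF, EG
  2-simplices (8): ADF, ADG, AEF, AEG, BDF, BDG, BEF, BEG

Hence C_0 ≅ Z^6, C_1 ≅ Z^12, C_2 ≅ Z^8.

Boundary ∂_1: C_1 → C_0 maps an edge to its endpoints' difference, ∂[p,q] = q − p. For instance
  ∂AD = D − A.
This gives a 6×12 integer matrix of rank 5; reducing to Smith normal form yields diagonal entries (1,1,1,1,1).

The boundary map ∂_2: C_2 → C_1 acts by ∂[p,q,r] = [q,r] − [p,r] + [p,q]. For instance
  ∂BEG = EG − BG + BE,
  ∂BDF = DF − BF + BD.
This gives a 12×8 integer matrix of rank 7; reducing to Smith normal form yields diagonal entries (1,1,1,1,1,1,1).

Now H_k = ker ∂_k / im ∂_{k+1}, so:

  H_0: rank C_0 − rank ∂_1 = 6 − 5 = 1, and the invariant factors of ∂_1 are all 1, so H_0 = Z.
  H_1: rank ker ∂_1 − rank ∂_2 = (12 − 5) − 7 = 0, and the invariant factors of ∂_2 are all 1, so H_1 = 0.
  H_2: rank ker ∂_2 − rank ∂_3 = (8 − 7) − 0 = 1, and there is no ∂_3, so H_2 = Z.

H_0 = Z,  H_1 = 0,  H_2 = Z.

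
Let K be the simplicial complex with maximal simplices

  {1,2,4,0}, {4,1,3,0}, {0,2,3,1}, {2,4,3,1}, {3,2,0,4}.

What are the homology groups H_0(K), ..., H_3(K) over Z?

Order the vertices as 0 < 1 < 2 < 3 < 4. Listing each simplex with vertices in this order, K has dimension 3 with simplices:

  0-simplices (5): [0], [1], [2], [3], [4]
  1-simplices (10): [0,1], [0,2], [0,3], [0,4], [1,2], [1,3], [1,4], [2,3], [2,4], [3,4]
  2-simplices (10): [0,1,2], [0,1,3], [0,1,4], [0,2,3], [0,2,4], [0,3,4], [1,2,3], [1,2,4], [1,3,4], [2,3,4]
  3-simplices (5): [0,1,2,3], [0,1,2,4], [0,1,3,4], [0,2,3,4], [1,2,3,4]

so the chain groups are C_0 ≅ Z^5, C_1 ≅ Z^10, C_2 ≅ Z^10, C_3 ≅ Z^5.

∂_1: C_1 → C_0 is given by ∂[p,q] = [q] − [p]. For instance
  ∂[3,4] = [4] − [3].
As a 5×10 matrix over Z this has rank 4, with invariant factors (1,1,1,1).

∂_2: C_2 → C_1 acts by ∂[p,q,r] = [q,r] − [p,r] + [p,q]. For instance
  ∂[0,1,4] = [1,4] − [0,4] + [0,1],
  ∂[0,3,4] = [3,4] − [0,4] + [0,3].
The resulting 10×10 matrix has rank 6, and its Smith normal form has invariant factors (1,1,1,1,1,1).

∂_3: C_3 → C_2 sends each 3-simplex σ to the alternating sum Σ_i (−1)^i (σ with its i-th vertex removed). For instance
  ∂[1,2,3,4] = [2,3,4] − [1,3,4] + [1,2,4] − [1,2,3],
  ∂[0,1,2,4] = [1,2,4] − [0,2,4] + [0,1,4] − [0,1,2].
The resulting 10×5 matrix has rank 4, and its Smith normal form has invariant factors (1,1,1,1).

From H_k ≅ ker(∂_k) / im(∂_{k+1}) we obtain:

  H_0: rank C_0 − rank ∂_1 = 5 − 4 = 1, and the invariant factors of ∂_1 are all 1, so H_0 ≅ Z.
  H_1: rank ker ∂_1 − rank ∂_2 = (10 − 4) − 6 = 0, and the invariant factors of ∂_2 are all 1, so H_1 ≅ 0.
  H_2: rank ker ∂_2 − rank ∂_3 = (10 − 6) − 4 = 0, and the invariant factors of ∂_3 are all 1, so H_2 ≅ 0.
  H_3: rank ker ∂_3 − rank ∂_4 = (5 − 4) − 0 = 1, and there is no ∂_4, so H_3 ≅ Z.

(K is a triangulation of the 3-sphere S^3.)

H_0 ≅ Z,  H_1 = 0,  H_2 = 0,  H_3 ≅ Z.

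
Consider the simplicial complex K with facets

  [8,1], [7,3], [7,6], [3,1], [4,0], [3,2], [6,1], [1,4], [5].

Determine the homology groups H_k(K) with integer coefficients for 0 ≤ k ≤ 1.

H_0 = Z^2,  H_1 = Z.

Order the vertices as 0 < 1 < 2 < 3 < 4 < 5 < 6 < 7 < 8. Listing each simplex with vertices in this order, K has dimension 1 with simplices:

  0-simplices (9): [0], [1], [2], [3], [4], [5], [6], [7], [8]
  1-simplices (8): [0,4], [1,3], [1,4], [1,6], [1,8], [2,3], [3,7], [6,7]

so the chain groups are C_0 ≅ Z^9, C_1 ≅ Z^8.

Boundary ∂_1: C_1 → C_0 is given by ∂[p,q] = [q] − [p].
As a 9×8 matrix over Z this has rank 7, with invariant factors (1,1,1,1,1,1,1).

Now H_k = ker ∂_k / im ∂_{k+1}, so:

  H_0: rank C_0 − rank ∂_1 = 9 − 7 = 2, and the invariant factors of ∂_1 are all 1, so H_0 ≅ Z^2.
  H_1: rank ker ∂_1 − rank ∂_2 = (8 − 7) − 0 = 1, and there is no ∂_2, so H_1 ≅ Z.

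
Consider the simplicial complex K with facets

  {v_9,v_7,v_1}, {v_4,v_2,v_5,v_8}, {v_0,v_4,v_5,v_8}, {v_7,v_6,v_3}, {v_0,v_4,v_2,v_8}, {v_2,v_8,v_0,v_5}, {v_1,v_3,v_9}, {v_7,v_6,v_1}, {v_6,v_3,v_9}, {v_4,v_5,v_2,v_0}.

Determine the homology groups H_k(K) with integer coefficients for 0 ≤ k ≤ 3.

We work with the vertex ordering v_0 < v_1 < v_2 < v_3 < v_4 < v_5 < v_6 < v_7 < v_8 < v_9. The simplices of K, each written with vertices in increasing order, are:

  0-simplices (10): [v_0], [v_1], [v_2], [v_3], [v_4], [v_5], [v_6], [v_7], [v_8], [v_9]
  1-simplices (20): (20 of them)
  2-simplices (15): (15 of them)
  3-simplices (5): [v_0,v_2,v_4,v_5], [v_0,v_2,v_4,v_8], [v_0,v_2,v_5,v_8], [v_0,v_4,v_5,v_8], [v_2,v_4,v_5,v_8]

Hence C_0 ≅ Z^10, C_1 ≅ Z^20, C_2 ≅ Z^15, C_3 ≅ Z^5.

∂_1: C_1 → C_0 sends each edge [p,q] (with p < q) to q − p. For instance
  ∂[v_4,v_8] = [v_8] − [v_4].
The resulting 10×20 matrix has rank 8, and its Smith normal form has invariant factors (1,1,1,1,1,1,1,1).

The boundary map ∂_2: C_2 → C_1 sends each 2-simplex [p,q,r] to [q,r] − [p,r] + [p,q]. For instance
  ∂[v_0,v_4,v_8] = [v_4,v_8] − [v_0,v_8] + [v_0,v_4],
  ∂[v_3,v_6,v_7] = [v_6,v_7] − [v_3,v_7] + [v_3,v_6].
This gives a 20×15 integer matrix of rank 11; reducing to Smith normal form yields diagonal entries (1,1,1,1,1,1,1,1,1,1,1).

∂_3: C_3 → C_2 sends each 3-simplex σ to the alternating sum Σ_i (−1)^i (σ with its i-th vertex removed). For instance
  ∂[v_0,v_2,v_4,v_8] = [v_2,v_4,v_8] − [v_0,v_4,v_8] + [v_0,v_2,v_8] − [v_0,v_2,v_4],
  ∂[v_0,v_4,v_5,v_8] = [v_4,v_5,v_8] − [v_0,v_5,v_8] + [v_0,v_4,v_8] − [v_0,v_4,v_5].
This gives a 15×5 integer matrix of rank 4; reducing to Smith normal form yields diagonal entries (1,1,1,1).

Reading off H_k = ker ∂_k / im ∂_{k+1}:

  H_0: rank C_0 − rank ∂_1 = 10 − 8 = 2, and the invariant factors of ∂_1 are all 1, so H_0 ≅ Z^2.
  H_1: rank ker ∂_1 − rank ∂_2 = (20 − 8) − 11 = 1, and the invariant factors of ∂_2 are all 1, so H_1 ≅ Z.
  H_2: rank ker ∂_2 − rank ∂_3 = (15 − 11) − 4 = 0, and the invariant factors of ∂_3 are all 1, so H_2 ≅ 0.
  H_3: rank ker ∂_3 − rank ∂_4 = (5 − 4) − 0 = 1, and there is no ∂_4, so H_3 ≅ Z.

As a check, the Euler characteristic is 10 − 20 + 15 − 5 = 0, which agrees with 2 − 1 + 0 − 1 = 0.

H_0 = Z^2,  H_1 = Z,  H_2 = 0,  H_3 = Z.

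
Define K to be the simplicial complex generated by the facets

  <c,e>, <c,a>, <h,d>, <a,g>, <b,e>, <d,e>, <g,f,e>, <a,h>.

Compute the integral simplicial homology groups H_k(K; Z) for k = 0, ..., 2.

H_0 ≅ Z,  H_1 ≅ Z^2,  H_2 = 0.

Take the total order a < b < c < d < e < f < g < h on the vertex set. Then K (dimension 2) consists of the simplices:

  0-simplices (8): a, b, c, d, e, f, g, h
  1-simplices (10): ac, ag, ah, be, ce, de, dh, ef, eg, fg
  2-simplices (1): efg

Hence C_0 ≅ Z^8, C_1 ≅ Z^10, C_2 ≅ Z^1.

Boundary ∂_1: C_1 → C_0 is given by ∂[p,q] = [q] − [p]. For instance
  ∂ag = g − a.
The 8×10 boundary matrix has rank 7 and Smith normal form diag(1,1,1,1,1,1,1).

∂_2: C_2 → C_1 sends each 2-simplex [p,q,r] to [q,r] − [p,r] + [p,q]. For instance
  ∂efg = fg − eg + ef.
As a 10×1 matrix over Z this has rank 1, with invariant factors (1).

Now H_k = ker ∂_k / im ∂_{k+1}, so:

  H_0: rank C_0 − rank ∂_1 = 8 − 7 = 1, and the invariant factors of ∂_1 are all 1, so H_0 ≅ Z.
  H_1: rank ker ∂_1 − rank ∂_2 = (10 − 7) − 1 = 2, and the invariant factors of ∂_2 are all 1, so H_1 ≅ Z^2.
  H_2: rank ker ∂_2 − rank ∂_3 = (1 − 1) − 0 = 0, and there is no ∂_3, so H_2 ≅ 0.

As a check, the Euler characteristic is 8 − 10 + 1 = -1, which agrees with 1 − 2 + 0 = -1.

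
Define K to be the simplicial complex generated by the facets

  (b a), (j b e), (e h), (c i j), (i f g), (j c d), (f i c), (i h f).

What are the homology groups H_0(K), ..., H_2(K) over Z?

K has 10 vertices, 16 edges, 6 triangles.
rank ∂_0 = 0, rank ∂_1 = 9 ⇒ b_0 = 10 − 0 − 9 = 1; all invariant factors of ∂_1 are 1 so no torsion. So H_0 = Z.
rank ∂_1 = 9, rank ∂_2 = 6 ⇒ b_1 = 16 − 9 − 6 = 1; all invariant factors of ∂_2 are 1 so no torsion. So H_1 = Z.
rank ∂_2 = 6, rank ∂_3 = 0 ⇒ b_2 = 6 − 6 − 0 = 0. So H_2 = 0.

H_0 ≅ Z,  H_1 ≅ Z,  H_2 = 0.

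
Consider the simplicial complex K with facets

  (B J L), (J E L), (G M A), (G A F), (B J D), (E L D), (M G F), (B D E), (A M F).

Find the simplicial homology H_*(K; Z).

H_0 = Z^2,  H_1 = Z,  H_2 = Z.

K has 9 vertices, 16 edges, 9 triangles.
rank ∂_0 = 0, rank ∂_1 = 7 ⇒ b_0 = 9 − 0 − 7 = 2; all invariant factors of ∂_1 are 1 so no torsion. So H_0 ≅ Z^2.
rank ∂_1 = 7, rank ∂_2 = 8 ⇒ b_1 = 16 − 7 − 8 = 1; all invariant factors of ∂_2 are 1 so no torsion. So H_1 ≅ Z.
rank ∂_2 = 8, rank ∂_3 = 0 ⇒ b_2 = 9 − 8 − 0 = 1. So H_2 ≅ Z.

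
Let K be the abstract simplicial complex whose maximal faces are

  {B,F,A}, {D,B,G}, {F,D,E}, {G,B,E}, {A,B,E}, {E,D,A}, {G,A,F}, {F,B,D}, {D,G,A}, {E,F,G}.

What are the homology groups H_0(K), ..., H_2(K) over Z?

Take the total order A < B < D < E < F < G on the vertex set. Then K (dimension 2) consists of the simplices:

  0-simplices (6): A, B, D, E, F, G
  1-simplices (15): AB, AD, AE, AF, AG, BD, BE, BF, BG, DE, DF, DG, EF, EG, FG
  2-simplices (10): ABE, ABF, ADE, ADG, AFG, BDF, BDG, BEG, DEF, EFG

so the chain groups are C_0 ≅ Z^6, C_1 ≅ Z^15, C_2 ≅ Z^10.

∂_1: C_1 → C_0 is given by ∂[p,q] = [q] − [p]. For instance
  ∂AB = B − A.
The resulting 6×15 matrix has rank 5, and its Smith normal form has invariant factors (1,1,1,1,1).

The boundary map ∂_2: C_2 → C_1 maps a triangle to the signed sum of its edges. For instance
  ∂ADG = DG − AG + AD,
  ∂ABE = BE − AE + AB.
The 15×10 boundary matrix has rank 10 and Smith normal form diag(1,1,1,1,1,1,1,1,1,2).

Reading off H_k = ker ∂_k / im ∂_{k+1}:

  H_0: rank C_0 − rank ∂_1 = 6 − 5 = 1, and the invariant factors of ∂_1 are all 1, so H_0 = Z.
  H_1: rank ker ∂_1 − rank ∂_2 = (15 − 5) − 10 = 0, and ∂_2 has invariant factor 2 > 1, so H_1 = Z/2Z.
  H_2: rank ker ∂_2 − rank ∂_3 = (10 − 10) − 0 = 0, and there is no ∂_3, so H_2 = 0.

As a check, the Euler characteristic is 6 − 15 + 10 = 1, which agrees with 1 − 0 + 0 = 1.

H_0 ≅ Z,  H_1 ≅ Z/2Z,  H_2 = 0.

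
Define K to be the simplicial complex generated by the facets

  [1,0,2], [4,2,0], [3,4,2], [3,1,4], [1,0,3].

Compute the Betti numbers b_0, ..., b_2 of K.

K has 5 vertices, 10 edges, 5 triangles.
rank ∂_0 = 0, rank ∂_1 = 4 ⇒ b_0 = 5 − 0 − 4 = 1; all invariant factors of ∂_1 are 1 so no torsion. So H_0 ≅ Z.
rank ∂_1 = 4, rank ∂_2 = 5 ⇒ b_1 = 10 − 4 − 5 = 1; all invariant factors of ∂_2 are 1 so no torsion. So H_1 ≅ Z.
rank ∂_2 = 5, rank ∂_3 = 0 ⇒ b_2 = 5 − 5 − 0 = 0. So H_2 ≅ 0.

b_0 = 1, b_1 = 1, b_2 = 0.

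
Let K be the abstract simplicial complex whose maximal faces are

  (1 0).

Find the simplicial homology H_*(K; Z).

H_0 ≅ Z,  H_1 = 0.

Take the total order 0 < 1 on the vertex set. Then K (dimension 1) consists of the simplices:

  0-simplices (2): [0], [1]
  1-simplices (1): [0,1]

giving chain groups C_0 ≅ Z^2, C_1 ≅ Z^1.

∂_1: C_1 → C_0 is given by ∂[p,q] = [q] − [p]. For instance
  ∂[0,1] = [1] − [0].
As a 2×1 matrix over Z this has rank 1, with invariant factors (1).

Reading off H_k = ker ∂_k / im ∂_{k+1}:

  H_0: rank C_0 − rank ∂_1 = 2 − 1 = 1, and the invariant factors of ∂_1 are all 1, so H_0 ≅ Z.
  H_1: rank ker ∂_1 − rank ∂_2 = (1 − 1) − 0 = 0, and there is no ∂_2, so H_1 ≅ 0.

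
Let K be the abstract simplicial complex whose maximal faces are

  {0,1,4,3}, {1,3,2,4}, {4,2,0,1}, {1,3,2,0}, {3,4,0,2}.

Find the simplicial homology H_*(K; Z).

H_0 = Z,  H_1 = 0,  H_2 = 0,  H_3 = Z.

Take the total order 0 < 1 < 2 < 3 < 4 on the vertex set. Then K (dimension 3) consists of the simplices:

  0-simplices (5): [0], [1], [2], [3], [4]
  1-simplices (10): [0,1], [0,2], [0,3], [0,4], [1,2], [1,3], [1,4], [2,3], [2,4], [3,4]
  2-simplices (10): [0,1,2], [0,1,3], [0,1,4], [0,2,3], [0,2,4], [0,3,4], [1,2,3], [1,2,4], [1,3,4], [2,3,4]
  3-simplices (5): [0,1,2,3], [0,1,2,4], [0,1,3,4], [0,2,3,4], [1,2,3,4]

Hence C_0 ≅ Z^5, C_1 ≅ Z^10, C_2 ≅ Z^10, C_3 ≅ Z^5.

∂_1: C_1 → C_0 sends each edge [p,q] (with p < q) to q − p.
The resulting 5×10 matrix has rank 4, and its Smith normal form has invariant factors (1,1,1,1).

∂_2: C_2 → C_1 maps a triangle to the signed sum of its edges. For instance
  ∂[1,2,4] = [2,4] − [1,4] + [1,2],
  ∂[0,1,3] = [1,3] − [0,3] + [0,1].
The 10×10 boundary matrix has rank 6 and Smith normal form diag(1,1,1,1,1,1).

Boundary ∂_3: C_3 → C_2 sends each 3-simplex σ to the alternating sum Σ_i (−1)^i (σ with its i-th vertex removed). For instance
  ∂[1,2,3,4] = [2,3,4] − [1,3,4] + [1,2,4] − [1,2,3],
  ∂[0,1,2,4] = [1,2,4] − [0,2,4] + [0,1,4] − [0,1,2].
This gives a 10×5 integer matrix of rank 4; reducing to Smith normal form yields diagonal entries (1,1,1,1).

Reading off H_k = ker ∂_k / im ∂_{k+1}:

  H_0: rank C_0 − rank ∂_1 = 5 − 4 = 1, and the invariant factors of ∂_1 are all 1, so H_0 ≅ Z.
  H_1: rank ker ∂_1 − rank ∂_2 = (10 − 4) − 6 = 0, and the invariant factors of ∂_2 are all 1, so H_1 ≅ 0.
  H_2: rank ker ∂_2 − rank ∂_3 = (10 − 6) − 4 = 0, and the invariant factors of ∂_3 are all 1, so H_2 ≅ 0.
  H_3: rank ker ∂_3 − rank ∂_4 = (5 − 4) − 0 = 1, and there is no ∂_4, so H_3 ≅ Z.

As a check, the Euler characteristic is 5 − 10 + 10 − 5 = 0, which agrees with 1 − 0 + 0 − 1 = 0.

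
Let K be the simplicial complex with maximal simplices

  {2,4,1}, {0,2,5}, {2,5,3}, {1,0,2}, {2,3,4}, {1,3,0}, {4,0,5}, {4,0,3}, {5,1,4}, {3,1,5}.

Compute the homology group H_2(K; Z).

Order the vertices as 0 < 1 < 2 < 3 < 4 < 5. Listing each simplex with vertices in this order, K has dimension 2 with simplices:

  0-simplices (6): [0], [1], [2], [3], [4], [5]
  1-simplices (15): [0,1], [0,2], [0,3], [0,4], [0,5], [1,2], [1,3], [1,4], [1,5], [2,3], [2,4], [2,5], [3,4], [3,5], [4,5]
  2-simplices (10): [0,1,2], [0,1,3], [0,2,5], [0,3,4], [0,4,5], [1,2,4], [1,3,5], [1,4,5], [2,3,4], [2,3,5]

Hence C_0 ≅ Z^6, C_1 ≅ Z^15, C_2 ≅ Z^10.

Boundary ∂_1: C_1 → C_0 sends each edge [p,q] (with p < q) to q − p. For instance
  ∂[1,3] = [3] − [1].
The resulting 6×15 matrix has rank 5, and its Smith normal form has invariant factors (1,1,1,1,1).

Boundary ∂_2: C_2 → C_1 maps a triangle to the signed sum of its edges. For instance
  ∂[1,4,5] = [4,5] − [1,5] + [1,4],
  ∂[0,3,4] = [3,4] − [0,4] + [0,3].
As a 15×10 matrix over Z this has rank 10, with invariant factors (1,1,1,1,1,1,1,1,1,2).

From H_k ≅ ker(∂_k) / im(∂_{k+1}) we obtain:

  H_2: rank ker ∂_2 − rank ∂_3 = (10 − 10) − 0 = 0, and there is no ∂_3, so H_2 ≅ 0.

(K is a triangulation of the real projective plane RP^2.)

H_2 ≅ 0.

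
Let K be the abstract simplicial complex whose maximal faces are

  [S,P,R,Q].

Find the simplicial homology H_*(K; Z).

H_0 = Z,  H_1 = 0,  H_2 = 0,  H_3 = 0.

Order the vertices as P < Q < R < S. Listing each simplex with vertices in this order, K has dimension 3 with simplices:

  0-simplices (4): P, Q, R, S
  1-simplices (6): PQ, PR, PS, QR, QS, RS
  2-simplices (4): PQR, PQS, PRS, QRS
  3-simplices (1): PQRS

Hence C_0 ≅ Z^4, C_1 ≅ Z^6, C_2 ≅ Z^4, C_3 ≅ Z^1.

Boundary ∂_1: C_1 → C_0 sends each edge [p,q] (with p < q) to q − p. For instance
  ∂PQ = Q − P.
The 4×6 boundary matrix has rank 3 and Smith normal form diag(1,1,1).

∂_2: C_2 → C_1 sends each 2-simplex [p,q,r] to [q,r] − [p,r] + [p,q]. For instance
  ∂PQS = QS − PS + PQ,
  ∂QRS = RS − QS + QR.
The 6×4 boundary matrix has rank 3 and Smith normal form diag(1,1,1).

Boundary ∂_3: C_3 → C_2 sends each 3-simplex σ to the alternating sum Σ_i (−1)^i (σ with its i-th vertex removed). For instance
  ∂PQRS = QRS − PRS + PQS − PQR.
The 4×1 boundary matrix has rank 1 and Smith normal form diag(1).

From H_k ≅ ker(∂_k) / im(∂_{k+1}) we obtain:

  H_0: rank C_0 − rank ∂_1 = 4 − 3 = 1, and the invariant factors of ∂_1 are all 1, so H_0 ≅ Z.
  H_1: rank ker ∂_1 − rank ∂_2 = (6 − 3) − 3 = 0, and the invariant factors of ∂_2 are all 1, so H_1 ≅ 0.
  H_2: rank ker ∂_2 − rank ∂_3 = (4 − 3) − 1 = 0, and the invariant factors of ∂_3 are all 1, so H_2 ≅ 0.
  H_3: rank ker ∂_3 − rank ∂_4 = (1 − 1) − 0 = 0, and there is no ∂_4, so H_3 ≅ 0.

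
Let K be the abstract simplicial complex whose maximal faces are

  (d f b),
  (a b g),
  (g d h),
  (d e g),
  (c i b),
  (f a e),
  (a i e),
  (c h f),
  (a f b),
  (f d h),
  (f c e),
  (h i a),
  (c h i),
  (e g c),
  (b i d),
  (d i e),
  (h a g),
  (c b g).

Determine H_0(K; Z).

We work with the vertex ordering a < b < c < d < e < f < g < h < i. The simplices of K, each written with vertices in increasing order, are:

  0-simplices (9): a, b, c, d, e, f, g, h, i
  1-simplices (27): ab, ae, af, ag, ah, ai, bc, bd, bf, bg, bi, ce, cf, cg, ch, ci, de, df, dg, dh, di, ef, eg, ei, fh, gh, hi
  2-simplices (18): abf, abg, aef, aei, agh, ahi, bcg, bci, bdf, bdi, cef, ceg, cfh, chi, deg, dei, dfh, dgh

giving chain groups C_0 ≅ Z^9, C_1 ≅ Z^27, C_2 ≅ Z^18.

The boundary map ∂_1: C_1 → C_0 is given by ∂[p,q] = [q] − [p]. For instance
  ∂bi = i − b.
The 9×27 boundary matrix has rank 8 and Smith normal form diag(1,1,1,1,1,1,1,1).

∂_2: C_2 → C_1 maps a triangle to the signed sum of its edges. For instance
  ∂bdf = df − bf + bd,
  ∂cef = ef − cf + ce.
As a 27×18 matrix over Z this has rank 17, with invariant factors (1,1,1,1,1,1,1,1,1,1,1,1,1,1,1,1,1).

Computing H_k = (kernel of ∂_k) / (image of ∂_{k+1}):

  H_0: rank C_0 − rank ∂_1 = 9 − 8 = 1, and the invariant factors of ∂_1 are all 1, so H_0 = Z.

(K is a triangulation of the torus T^2.)

H_0 = Z.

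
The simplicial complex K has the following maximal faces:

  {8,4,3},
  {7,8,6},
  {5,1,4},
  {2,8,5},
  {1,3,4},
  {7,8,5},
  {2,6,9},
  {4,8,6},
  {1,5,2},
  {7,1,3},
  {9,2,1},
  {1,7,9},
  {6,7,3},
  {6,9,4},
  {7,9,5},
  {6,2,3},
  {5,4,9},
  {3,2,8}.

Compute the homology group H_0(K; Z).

Order the vertices as 1 < 2 < 3 < 4 < 5 < 6 < 7 < 8 < 9. Listing each simplex with vertices in this order, K has dimension 2 with simplices:

  0-simplices (9): [1], [2], [3], [4], [5], [6], [7], [8], [9]
  1-simplices (27): (27 of them)
  2-simplices (18): [1,2,5], [1,2,9], [1,3,4], [1,3,7], [1,4,5], [1,7,9], [2,3,6], [2,3,8], [2,5,8], [2,6,9], [3,4,8], [3,6,7], [4,5,9], [4,6,8], [4,6,9], [5,7,8], [5,7,9], [6,7,8]

Hence C_0 ≅ Z^9, C_1 ≅ Z^27, C_2 ≅ Z^18.

Boundary ∂_1: C_1 → C_0 is given by ∂[p,q] = [q] − [p].
As a 9×27 matrix over Z this has rank 8, with invariant factors (1,1,1,1,1,1,1,1).

∂_2: C_2 → C_1 acts by ∂[p,q,r] = [q,r] − [p,r] + [p,q]. For instance
  ∂[1,2,9] = [2,9] − [1,9] + [1,2],
  ∂[1,3,4] = [3,4] − [1,4] + [1,3].
The resulting 27×18 matrix has rank 18, and its Smith normal form has invariant factors (1,1,1,1,1,1,1,1,1,1,1,1,1,1,1,1,1,2).

Computing H_k = (kernel of ∂_k) / (image of ∂_{k+1}):

  H_0: rank C_0 − rank ∂_1 = 9 − 8 = 1, and the invariant factors of ∂_1 are all 1, so H_0 = Z.

H_0 ≅ Z.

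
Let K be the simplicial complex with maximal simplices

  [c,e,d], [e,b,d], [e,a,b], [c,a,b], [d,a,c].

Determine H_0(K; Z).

K has 5 vertices, 10 edges, 5 triangles.
rank ∂_0 = 0, rank ∂_1 = 4 ⇒ b_0 = 5 − 0 − 4 = 1; all invariant factors of ∂_1 are 1 so no torsion. So H_0 = Z.

H_0 = Z.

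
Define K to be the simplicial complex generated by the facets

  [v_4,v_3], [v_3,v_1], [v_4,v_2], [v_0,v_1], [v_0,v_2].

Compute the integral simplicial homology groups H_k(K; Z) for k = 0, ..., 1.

Fix the vertex order v_0 < v_1 < v_2 < v_3 < v_4 and write every simplex with vertices in increasing order. Then dim K = 1 and the simplices of K are:

  0-simplices (5): [v_0], [v_1], [v_2], [v_3], [v_4]
  1-simplices (5): [v_0,v_1], [v_0,v_2], [v_1,v_3], [v_2,v_4], [v_3,v_4]

Hence C_0 ≅ Z^5, C_1 ≅ Z^5.

The boundary map ∂_1: C_1 → C_0 is given by ∂[p,q] = [q] − [p]. For instance
  ∂[v_3,v_4] = [v_4] − [v_3].
The 5×5 boundary matrix has rank 4 and Smith normal form diag(1,1,1,1).

Reading off H_k = ker ∂_k / im ∂_{k+1}:

  H_0: rank C_0 − rank ∂_1 = 5 − 4 = 1, and the invariant factors of ∂_1 are all 1, so H_0 ≅ Z.
  H_1: rank ker ∂_1 − rank ∂_2 = (5 − 4) − 0 = 1, and there is no ∂_2, so H_1 ≅ Z.

(K is a triangulation of the circle S^1.)

H_0 ≅ Z,  H_1 ≅ Z.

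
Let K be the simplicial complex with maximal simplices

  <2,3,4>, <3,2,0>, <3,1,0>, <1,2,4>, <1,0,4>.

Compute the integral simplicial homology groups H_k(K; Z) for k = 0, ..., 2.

Fix the vertex order 0 < 1 < 2 < 3 < 4 and write every simplex with vertices in increasing order. Then dim K = 2 and the simplices of K are:

  0-simplices (5): [0], [1], [2], [3], [4]
  1-simplices (10): [0,1], [0,2], [0,3], [0,4], [1,2], [1,3], [1,4], [2,3], [2,4], [3,4]
  2-simplices (5): [0,1,3], [0,1,4], [0,2,3], [1,2,4], [2,3,4]

giving chain groups C_0 ≅ Z^5, C_1 ≅ Z^10, C_2 ≅ Z^5.

Boundary ∂_1: C_1 → C_0 sends each edge [p,q] (with p < q) to q − p. For instance
  ∂[1,3] = [3] − [1].
This gives a 5×10 integer matrix of rank 4; reducing to Smith normal form yields diagonal entries (1,1,1,1).

∂_2: C_2 → C_1 sends each 2-simplex [p,q,r] to [q,r] − [p,r] + [p,q]. For instance
  ∂[2,3,4] = [3,4] − [2,4] + [2,3],
  ∂[1,2,4] = [2,4] − [1,4] + [1,2].
The 10×5 boundary matrix has rank 5 and Smith normal form diag(1,1,1,1,1).

Computing H_k = (kernel of ∂_k) / (image of ∂_{k+1}):

  H_0: rank C_0 − rank ∂_1 = 5 − 4 = 1, and the invariant factors of ∂_1 are all 1, so H_0 ≅ Z.
  H_1: rank ker ∂_1 − rank ∂_2 = (10 − 4) − 5 = 1, and the invariant factors of ∂_2 are all 1, so H_1 ≅ Z.
  H_2: rank ker ∂_2 − rank ∂_3 = (5 − 5) − 0 = 0, and there is no ∂_3, so H_2 ≅ 0.

As a check, the Euler characteristic is 5 − 10 + 5 = 0, which agrees with 1 − 1 + 0 = 0.
(K is a triangulation of the Möbius band.)

H_0 ≅ Z,  H_1 ≅ Z,  H_2 = 0.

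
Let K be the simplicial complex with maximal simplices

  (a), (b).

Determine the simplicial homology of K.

H_0 = Z^2.

Take the total order a < b on the vertex set. Then K (dimension 0) consists of the simplices:

  0-simplices (2): a, b

so the chain groups are C_0 ≅ Z^2.

Now H_k = ker ∂_k / im ∂_{k+1}, so:

  H_0: rank C_0 − rank ∂_1 = 2 − 0 = 2, and there is no ∂_1, so H_0 ≅ Z^2.

(K is a triangulation of a set of 2 points.)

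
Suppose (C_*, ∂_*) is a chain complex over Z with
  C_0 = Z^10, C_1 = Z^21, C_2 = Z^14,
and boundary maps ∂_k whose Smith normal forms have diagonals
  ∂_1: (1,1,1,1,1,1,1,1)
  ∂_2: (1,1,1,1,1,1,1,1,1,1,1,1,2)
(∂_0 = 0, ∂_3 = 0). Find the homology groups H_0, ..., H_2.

H_0: b_0 = 10 − 0 − 8 = 2; torsion from ∂_1 factors > 1: none. So H_0 = Z^2.
H_1: b_1 = 21 − 8 − 13 = 0; torsion from ∂_2 factors > 1: [2]. So H_1 = Z/2Z.
H_2: b_2 = 14 − 13 − 0 = 1; torsion from ∂_3 factors > 1: none. So H_2 = Z.

H_0 = Z^2,  H_1 = Z/2Z,  H_2 = Z.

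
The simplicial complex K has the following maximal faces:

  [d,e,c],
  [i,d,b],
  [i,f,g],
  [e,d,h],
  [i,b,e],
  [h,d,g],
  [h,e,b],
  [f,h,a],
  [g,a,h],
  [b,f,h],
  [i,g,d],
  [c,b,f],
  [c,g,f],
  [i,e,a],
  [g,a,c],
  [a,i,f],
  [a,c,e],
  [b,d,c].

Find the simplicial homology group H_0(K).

We work with the vertex ordering a < b < c < d < e < f < g < h < i. The simplices of K, each written with vertices in increasing order, are:

  0-simplices (9): a, b, c, d, e, f, g, h, i
  1-simplices (27): ac, ae, af, ag, ah, ai, bc, bd, be, bf, bh, bi, cd, ce, cf, cg, de, dg, dh, di, eh, ei, fg, fh, fi, gh, gi
  2-simplices (18): ace, acg, aei, afh, afi, agh, bcd, bcf, bdi, beh, bei, bfh, cde, cfg, deh, dgh, dgi, fgi

so the chain groups are C_0 ≅ Z^9, C_1 ≅ Z^27, C_2 ≅ Z^18.

The boundary map ∂_1: C_1 → C_0 maps an edge to its endpoints' difference, ∂[p,q] = q − p.
As a 9×27 matrix over Z this has rank 8, with invariant factors (1,1,1,1,1,1,1,1).

Boundary ∂_2: C_2 → C_1 acts by ∂[p,q,r] = [q,r] − [p,r] + [p,q]. For instance
  ∂bdi = di − bi + bd,
  ∂aei = ei − ai + ae.
This gives a 27×18 integer matrix of rank 18; reducing to Smith normal form yields diagonal entries (1,1,1,1,1,1,1,1,1,1,1,1,1,1,1,1,1,2).

Reading off H_k = ker ∂_k / im ∂_{k+1}:

  H_0: rank C_0 − rank ∂_1 = 9 − 8 = 1, and the invariant factors of ∂_1 are all 1, so H_0 ≅ Z.

H_0 = Z.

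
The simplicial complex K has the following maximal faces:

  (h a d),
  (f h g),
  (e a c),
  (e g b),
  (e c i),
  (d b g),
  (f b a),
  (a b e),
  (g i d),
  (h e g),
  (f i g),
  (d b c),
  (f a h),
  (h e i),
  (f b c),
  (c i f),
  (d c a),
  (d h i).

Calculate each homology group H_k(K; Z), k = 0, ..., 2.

K has 9 vertices, 27 edges, 18 triangles.
rank ∂_0 = 0, rank ∂_1 = 8 ⇒ b_0 = 9 − 0 − 8 = 1; all invariant factors of ∂_1 are 1 so no torsion. So H_0 = Z.
rank ∂_1 = 8, rank ∂_2 = 18 ⇒ b_1 = 27 − 8 − 18 = 1; ∂_2 has invariant factor(s) [2] giving torsion. So H_1 = Z ⊕ Z/2Z.
rank ∂_2 = 18, rank ∂_3 = 0 ⇒ b_2 = 18 − 18 − 0 = 0. So H_2 = 0.

H_0 = Z,  H_1 = Z ⊕ Z/2Z,  H_2 = 0.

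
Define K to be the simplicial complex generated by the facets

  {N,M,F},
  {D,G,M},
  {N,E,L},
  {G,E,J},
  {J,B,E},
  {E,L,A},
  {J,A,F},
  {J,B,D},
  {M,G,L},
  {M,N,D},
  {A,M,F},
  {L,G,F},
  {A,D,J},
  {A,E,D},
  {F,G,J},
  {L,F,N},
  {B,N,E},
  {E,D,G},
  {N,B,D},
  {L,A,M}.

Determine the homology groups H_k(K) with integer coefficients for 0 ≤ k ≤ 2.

H_0 ≅ Z,  H_1 ≅ Z ⊕ Z/2Z,  H_2 = 0.

We work with the vertex ordering A < B < D < E < F < G < J < L < M < N. The simplices of K, each written with vertices in increasing order, are:

  0-simplices (10): A, B, D, E, F, G, J, L, M, N
  1-simplices (30): AD, AE, AF, AJ, AL, AM, BD, BE, BJ, BN, DE, DG, DJ, DM, DN, EG, EJ, EL, EN, FG, FJ, FL, FM, FN, GJ, GL, GM, LM, LN, MN
  2-simplices (20): ADE, ADJ, AEL, AFJ, AFM, ALM, BDJ, BDN, BEJ, BEN, DEG, DGM, DMN, EGJ, ELN, FGJ, FGL, FLN, FMN, GLM

so the chain groups are C_0 ≅ Z^10, C_1 ≅ Z^30, C_2 ≅ Z^20.

∂_1: C_1 → C_0 maps an edge to its endpoints' difference, ∂[p,q] = q − p. For instance
  ∂DG = G − D.
The resulting 10×30 matrix has rank 9, and its Smith normal form has invariant factors (1,1,1,1,1,1,1,1,1).

The boundary map ∂_2: C_2 → C_1 sends each 2-simplex [p,q,r] to [q,r] − [p,r] + [p,q]. For instance
  ∂BEN = EN − BN + BE,
  ∂FMN = MN − FN + FM.
This gives a 30×20 integer matrix of rank 20; reducing to Smith normal form yields diagonal entries (1,1,1,1,1,1,1,1,1,1,1,1,1,1,1,1,1,1,1,2).

From H_k ≅ ker(∂_k) / im(∂_{k+1}) we obtain:

  H_0: rank C_0 − rank ∂_1 = 10 − 9 = 1, and the invariant factors of ∂_1 are all 1, so H_0 ≅ Z.
  H_1: rank ker ∂_1 − rank ∂_2 = (30 − 9) − 20 = 1, and ∂_2 has invariant factor 2 > 1, so H_1 ≅ Z ⊕ Z/2Z.
  H_2: rank ker ∂_2 − rank ∂_3 = (20 − 20) − 0 = 0, and there is no ∂_3, so H_2 ≅ 0.

As a check, the Euler characteristic is 10 − 30 + 20 = 0, which agrees with 1 − 1 + 0 = 0.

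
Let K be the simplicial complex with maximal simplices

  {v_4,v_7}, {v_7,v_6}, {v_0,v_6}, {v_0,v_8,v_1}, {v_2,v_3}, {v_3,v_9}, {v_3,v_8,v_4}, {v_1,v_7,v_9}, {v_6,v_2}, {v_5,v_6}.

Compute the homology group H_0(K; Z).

We work with the vertex ordering v_0 < v_1 < v_2 < v_3 < v_4 < v_5 < v_6 < v_7 < v_8 < v_9. The simplices of K, each written with vertices in increasing order, are:

  0-simplices (10): [v_0], [v_1], [v_2], [v_3], [v_4], [v_5], [v_6], [v_7], [v_8], [v_9]
  1-simplices (16): (16 of them)
  2-simplices (3): [v_0,v_1,v_8], [v_1,v_7,v_9], [v_3,v_4,v_8]

Hence C_0 ≅ Z^10, C_1 ≅ Z^16, C_2 ≅ Z^3.

∂_1: C_1 → C_0 sends each edge [p,q] (with p < q) to q − p. For instance
  ∂[v_4,v_7] = [v_7] − [v_4].
The 10×16 boundary matrix has rank 9 and Smith normal form diag(1,1,1,1,1,1,1,1,1).

∂_2: C_2 → C_1 sends each 2-simplex [p,q,r] to [q,r] − [p,r] + [p,q]. For instance
  ∂[v_0,v_1,v_8] = [v_1,v_8] − [v_0,v_8] + [v_0,v_1],
  ∂[v_3,v_4,v_8] = [v_4,v_8] − [v_3,v_8] + [v_3,v_4].
The resulting 16×3 matrix has rank 3, and its Smith normal form has invariant factors (1,1,1).

Computing H_k = (kernel of ∂_k) / (image of ∂_{k+1}):

  H_0: rank C_0 − rank ∂_1 = 10 − 9 = 1, and the invariant factors of ∂_1 are all 1, so H_0 = Z.

H_0 ≅ Z.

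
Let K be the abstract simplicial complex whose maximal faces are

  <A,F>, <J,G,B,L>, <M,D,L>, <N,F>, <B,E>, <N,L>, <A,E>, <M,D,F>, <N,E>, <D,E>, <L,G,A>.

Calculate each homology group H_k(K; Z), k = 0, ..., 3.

Fix the vertex order A < B < D < E < F < G < J < L < M < N and write every simplex with vertices in increasing order. Then dim K = 3 and the simplices of K are:

  0-simplices (10): A, B, D, E, F, G, J, L, M, N
  1-simplices (20): AE, AF, AG, AL, BE, BG, BJ, BL, DE, DF, DL, DM, EN, FM, FN, GJ, GL, JL, LM, LN
  2-simplices (7): AGL, BGJ, BGL, BJL, DFM, DLM, GJL
  3-simplices (1): BGJL

giving chain groups C_0 ≅ Z^10, C_1 ≅ Z^20, C_2 ≅ Z^7, C_3 ≅ Z^1.

The boundary map ∂_1: C_1 → C_0 sends each edge [p,q] (with p < q) to q − p. For instance
  ∂GJ = J − G.
The 10×20 boundary matrix has rank 9 and Smith normal form diag(1,1,1,1,1,1,1,1,1).

∂_2: C_2 → C_1 acts by ∂[p,q,r] = [q,r] − [p,r] + [p,q]. For instance
  ∂GJL = JL − GL + GJ,
  ∂DLM = LM − DM + DL.
This gives a 20×7 integer matrix of rank 6; reducing to Smith normal form yields diagonal entries (1,1,1,1,1,1).

∂_3: C_3 → C_2 sends each 3-simplex σ to the alternating sum Σ_i (−1)^i (σ with its i-th vertex removed). For instance
  ∂BGJL = GJL − BJL + BGL − BGJ.
As a 7×1 matrix over Z this has rank 1, with invariant factors (1).

Reading off H_k = ker ∂_k / im ∂_{k+1}:

  H_0: rank C_0 − rank ∂_1 = 10 − 9 = 1, and the invariant factors of ∂_1 are all 1, so H_0 ≅ Z.
  H_1: rank ker ∂_1 − rank ∂_2 = (20 − 9) − 6 = 5, and the invariant factors of ∂_2 are all 1, so H_1 ≅ Z^5.
  H_2: rank ker ∂_2 − rank ∂_3 = (7 − 6) − 1 = 0, and the invariant factors of ∂_3 are all 1, so H_2 ≅ 0.
  H_3: rank ker ∂_3 − rank ∂_4 = (1 − 1) − 0 = 0, and there is no ∂_4, so H_3 ≅ 0.

H_0 ≅ Z,  H_1 ≅ Z^5,  H_2 = 0,  H_3 = 0.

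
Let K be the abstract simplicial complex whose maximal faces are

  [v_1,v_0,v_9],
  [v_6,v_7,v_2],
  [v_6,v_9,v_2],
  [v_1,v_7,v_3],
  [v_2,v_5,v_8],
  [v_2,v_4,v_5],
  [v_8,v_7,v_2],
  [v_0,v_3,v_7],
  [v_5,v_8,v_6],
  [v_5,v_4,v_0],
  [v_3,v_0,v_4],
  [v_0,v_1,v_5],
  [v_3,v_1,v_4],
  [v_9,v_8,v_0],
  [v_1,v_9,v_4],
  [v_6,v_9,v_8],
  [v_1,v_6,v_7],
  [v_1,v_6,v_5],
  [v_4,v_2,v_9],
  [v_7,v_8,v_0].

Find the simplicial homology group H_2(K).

H_2 = 0.

Take the total order v_0 < v_1 < v_2 < v_3 < v_4 < v_5 < v_6 < v_7 < v_8 < v_9 on the vertex set. Then K (dimension 2) consists of the simplices:

  0-simplices (10): [v_0], [v_1], [v_2], [v_3], [v_4], [v_5], [v_6], [v_7], [v_8], [v_9]
  1-simplices (30): (30 of them)
  2-simplices (20): (20 of them)

giving chain groups C_0 ≅ Z^10, C_1 ≅ Z^30, C_2 ≅ Z^20.

Boundary ∂_1: C_1 → C_0 is given by ∂[p,q] = [q] − [p]. For instance
  ∂[v_1,v_5] = [v_5] − [v_1].
As a 10×30 matrix over Z this has rank 9, with invariant factors (1,1,1,1,1,1,1,1,1).

∂_2: C_2 → C_1 acts by ∂[p,q,r] = [q,r] − [p,r] + [p,q]. For instance
  ∂[v_1,v_3,v_4] = [v_3,v_4] − [v_1,v_4] + [v_1,v_3],
  ∂[v_0,v_3,v_7] = [v_3,v_7] − [v_0,v_7] + [v_0,v_3].
The 30×20 boundary matrix has rank 20 and Smith normal form diag(1,1,1,1,1,1,1,1,1,1,1,1,1,1,1,1,1,1,1,2).

Computing H_k = (kernel of ∂_k) / (image of ∂_{k+1}):

  H_2: rank ker ∂_2 − rank ∂_3 = (20 − 20) − 0 = 0, and there is no ∂_3, so H_2 = 0.

(K is a triangulation of the Klein bottle.)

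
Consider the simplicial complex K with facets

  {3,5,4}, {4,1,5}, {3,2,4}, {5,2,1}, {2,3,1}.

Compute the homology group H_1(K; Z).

H_1 = Z.

Take the total order 1 < 2 < 3 < 4 < 5 on the vertex set. Then K (dimension 2) consists of the simplices:

  0-simplices (5): [1], [2], [3], [4], [5]
  1-simplices (10): [1,2], [1,3], [1,4], [1,5], [2,3], [2,4], [2,5], [3,4], [3,5], [4,5]
  2-simplices (5): [1,2,3], [1,2,5], [1,4,5], [2,3,4], [3,4,5]

Hence C_0 ≅ Z^5, C_1 ≅ Z^10, C_2 ≅ Z^5.

Boundary ∂_1: C_1 → C_0 maps an edge to its endpoints' difference, ∂[p,q] = q − p. For instance
  ∂[3,5] = [5] − [3].
The resulting 5×10 matrix has rank 4, and its Smith normal form has invariant factors (1,1,1,1).

The boundary map ∂_2: C_2 → C_1 sends each 2-simplex [p,q,r] to [q,r] − [p,r] + [p,q]. For instance
  ∂[3,4,5] = [4,5] − [3,5] + [3,4],
  ∂[1,2,3] = [2,3] − [1,3] + [1,2].
This gives a 10×5 integer matrix of rank 5; reducing to Smith normal form yields diagonal entries (1,1,1,1,1).

Reading off H_k = ker ∂_k / im ∂_{k+1}:

  H_1: rank ker ∂_1 − rank ∂_2 = (10 − 4) − 5 = 1, and the invariant factors of ∂_2 are all 1, so H_1 ≅ Z.

(K is a triangulation of the Möbius band.)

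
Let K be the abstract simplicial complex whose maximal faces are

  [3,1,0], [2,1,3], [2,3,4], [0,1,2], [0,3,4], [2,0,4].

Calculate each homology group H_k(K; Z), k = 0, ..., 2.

H_0 = Z,  H_1 = 0,  H_2 = Z.

Take the total order 0 < 1 < 2 < 3 < 4 on the vertex set. Then K (dimension 2) consists of the simplices:

  0-simplices (5): [0], [1], [2], [3], [4]
  1-simplices (9): [0,1], [0,2], [0,3], [0,4], [1,2], [1,3], [2,3], [2,4], [3,4]
  2-simplices (6): [0,1,2], [0,1,3], [0,2,4], [0,3,4], [1,2,3], [2,3,4]

Hence C_0 ≅ Z^5, C_1 ≅ Z^9, C_2 ≅ Z^6.

∂_1: C_1 → C_0 maps an edge to its endpoints' difference, ∂[p,q] = q − p. For instance
  ∂[0,2] = [2] − [0].
The 5×9 boundary matrix has rank 4 and Smith normal form diag(1,1,1,1).

∂_2: C_2 → C_1 maps a triangle to the signed sum of its edges. For instance
  ∂[0,1,2] = [1,2] − [0,2] + [0,1],
  ∂[0,2,4] = [2,4] − [0,4] + [0,2].
This gives a 9×6 integer matrix of rank 5; reducing to Smith normal form yields diagonal entries (1,1,1,1,1).

Reading off H_k = ker ∂_k / im ∂_{k+1}:

  H_0: rank C_0 − rank ∂_1 = 5 − 4 = 1, and the invariant factors of ∂_1 are all 1, so H_0 = Z.
  H_1: rank ker ∂_1 − rank ∂_2 = (9 − 4) − 5 = 0, and the invariant factors of ∂_2 are all 1, so H_1 = 0.
  H_2: rank ker ∂_2 − rank ∂_3 = (6 − 5) − 0 = 1, and there is no ∂_3, so H_2 = Z.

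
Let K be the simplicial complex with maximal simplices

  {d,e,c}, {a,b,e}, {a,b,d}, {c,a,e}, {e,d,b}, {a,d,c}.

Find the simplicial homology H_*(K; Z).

Take the total order a < b < c < d < e on the vertex set. Then K (dimension 2) consists of the simplices:

  0-simplices (5): a, b, c, d, e
  1-simplices (9): ab, ac, ad, ae, bd, be, cd, ce, de
  2-simplices (6): abd, abe, acd, ace, bde, cde

giving chain groups C_0 ≅ Z^5, C_1 ≅ Z^9, C_2 ≅ Z^6.

Boundary ∂_1: C_1 → C_0 sends each edge [p,q] (with p < q) to q − p.
This gives a 5×9 integer matrix of rank 4; reducing to Smith normal form yields diagonal entries (1,1,1,1).

∂_2: C_2 → C_1 sends each 2-simplex [p,q,r] to [q,r] − [p,r] + [p,q]. For instance
  ∂ace = ce − ae + ac,
  ∂cde = de − ce + cd.
The 9×6 boundary matrix has rank 5 and Smith normal form diag(1,1,1,1,1).

Now H_k = ker ∂_k / im ∂_{k+1}, so:

  H_0: rank C_0 − rank ∂_1 = 5 − 4 = 1, and the invariant factors of ∂_1 are all 1, so H_0 ≅ Z.
  H_1: rank ker ∂_1 − rank ∂_2 = (9 − 4) − 5 = 0, and the invariant factors of ∂_2 are all 1, so H_1 ≅ 0.
  H_2: rank ker ∂_2 − rank ∂_3 = (6 − 5) − 0 = 1, and there is no ∂_3, so H_2 ≅ Z.

(K is a triangulation of the 2-sphere S^2.)

H_0 = Z,  H_1 = 0,  H_2 = Z.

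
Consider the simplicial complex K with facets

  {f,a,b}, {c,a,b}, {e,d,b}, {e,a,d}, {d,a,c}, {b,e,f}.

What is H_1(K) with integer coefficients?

Fix the vertex order a < b < c < d < e < f and write every simplex with vertices in increasing order. Then dim K = 2 and the simplices of K are:

  0-simplices (6): a, b, c, d, e, f
  1-simplices (12): ab, ac, ad, ae, af, bc, bd, be, bf, cd, de, ef
  2-simplices (6): abc, abf, acd, ade, bde, bef

giving chain groups C_0 ≅ Z^6, C_1 ≅ Z^12, C_2 ≅ Z^6.

∂_1: C_1 → C_0 is given by ∂[p,q] = [q] − [p].
The 6×12 boundary matrix has rank 5 and Smith normal form diag(1,1,1,1,1).

Boundary ∂_2: C_2 → C_1 acts by ∂[p,q,r] = [q,r] − [p,r] + [p,q]. For instance
  ∂bde = de − be + bd,
  ∂abf = bf − af + ab.
This gives a 12×6 integer matrix of rank 6; reducing to Smith normal form yields diagonal entries (1,1,1,1,1,1).

Now H_k = ker ∂_k / im ∂_{k+1}, so:

  H_1: rank ker ∂_1 − rank ∂_2 = (12 − 5) − 6 = 1, and the invariant factors of ∂_2 are all 1, so H_1 = Z.

H_1 ≅ Z.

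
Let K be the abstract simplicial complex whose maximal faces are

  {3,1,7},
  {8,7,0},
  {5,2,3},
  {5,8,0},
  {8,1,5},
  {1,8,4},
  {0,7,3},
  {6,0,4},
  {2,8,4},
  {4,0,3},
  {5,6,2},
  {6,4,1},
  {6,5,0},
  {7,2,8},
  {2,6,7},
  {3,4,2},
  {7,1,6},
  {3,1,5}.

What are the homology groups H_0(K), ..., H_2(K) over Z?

Fix the vertex order 0 < 1 < 2 < 3 < 4 < 5 < 6 < 7 < 8 and write every simplex with vertices in increasing order. Then dim K = 2 and the simplices of K are:

  0-simplices (9): [0], [1], [2], [3], [4], [5], [6], [7], [8]
  1-simplices (27): (27 of them)
  2-simplices (18): [0,3,4], [0,3,7], [0,4,6], [0,5,6], [0,5,8], [0,7,8], [1,3,5], [1,3,7], [1,4,6], [1,4,8], [1,5,8], [1,6,7], [2,3,4], [2,3,5], [2,4,8], [2,5,6], [2,6,7], [2,7,8]

Hence C_0 ≅ Z^9, C_1 ≅ Z^27, C_2 ≅ Z^18.

The boundary map ∂_1: C_1 → C_0 is given by ∂[p,q] = [q] − [p].
The 9×27 boundary matrix has rank 8 and Smith normal form diag(1,1,1,1,1,1,1,1).

Boundary ∂_2: C_2 → C_1 sends each 2-simplex [p,q,r] to [q,r] − [p,r] + [p,q]. For instance
  ∂[1,5,8] = [5,8] − [1,8] + [1,5],
  ∂[0,5,6] = [5,6] − [0,6] + [0,5].
The 27×18 boundary matrix has rank 17 and Smith normal form diag(1,1,1,1,1,1,1,1,1,1,1,1,1,1,1,1,1).

Computing H_k = (kernel of ∂_k) / (image of ∂_{k+1}):

  H_0: rank C_0 − rank ∂_1 = 9 − 8 = 1, and the invariant factors of ∂_1 are all 1, so H_0 = Z.
  H_1: rank ker ∂_1 − rank ∂_2 = (27 − 8) − 17 = 2, and the invariant factors of ∂_2 are all 1, so H_1 = Z^2.
  H_2: rank ker ∂_2 − rank ∂_3 = (18 − 17) − 0 = 1, and there is no ∂_3, so H_2 = Z.

As a check, the Euler characteristic is 9 − 27 + 18 = 0, which agrees with 1 − 2 + 1 = 0.

H_0 = Z,  H_1 = Z^2,  H_2 = Z.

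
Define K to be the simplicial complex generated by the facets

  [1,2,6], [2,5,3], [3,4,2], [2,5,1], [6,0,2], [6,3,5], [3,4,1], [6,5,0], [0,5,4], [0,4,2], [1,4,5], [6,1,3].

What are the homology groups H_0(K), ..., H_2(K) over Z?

Take the total order 0 < 1 < 2 < 3 < 4 < 5 < 6 on the vertex set. Then K (dimension 2) consists of the simplices:

  0-simplices (7): [0], [1], [2], [3], [4], [5], [6]
  1-simplices (18): [0,2], [0,4], [0,5], [0,6], [1,2], [1,3], [1,4], [1,5], [1,6], [2,3], [2,4], [2,5], [2,6], [3,4], [3,5], [3,6], [4,5], [5,6]
  2-simplices (12): [0,2,4], [0,2,6], [0,4,5], [0,5,6], [1,2,5], [1,2,6], [1,3,4], [1,3,6], [1,4,5], [2,3,4], [2,3,5], [3,5,6]

Hence C_0 ≅ Z^7, C_1 ≅ Z^18, C_2 ≅ Z^12.

∂_1: C_1 → C_0 sends each edge [p,q] (with p < q) to q − p.
This gives a 7×18 integer matrix of rank 6; reducing to Smith normal form yields diagonal entries (1,1,1,1,1,1).

∂_2: C_2 → C_1 acts by ∂[p,q,r] = [q,r] − [p,r] + [p,q]. For instance
  ∂[2,3,4] = [3,4] − [2,4] + [2,3],
  ∂[0,2,4] = [2,4] − [0,4] + [0,2].
The 18×12 boundary matrix has rank 12 and Smith normal form diag(1,1,1,1,1,1,1,1,1,1,1,2).

Reading off H_k = ker ∂_k / im ∂_{k+1}:

  H_0: rank C_0 − rank ∂_1 = 7 − 6 = 1, and the invariant factors of ∂_1 are all 1, so H_0 ≅ Z.
  H_1: rank ker ∂_1 − rank ∂_2 = (18 − 6) − 12 = 0, and ∂_2 has invariant factor 2 > 1, so H_1 ≅ Z/2.
  H_2: rank ker ∂_2 − rank ∂_3 = (12 − 12) − 0 = 0, and there is no ∂_3, so H_2 ≅ 0.

As a check, the Euler characteristic is 7 − 18 + 12 = 1, which agrees with 1 − 0 + 0 = 1.

H_0 ≅ Z,  H_1 ≅ Z/2,  H_2 = 0.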